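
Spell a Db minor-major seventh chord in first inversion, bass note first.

Db minor-major seventh is Db–Fb–Ab–C. First inversion puts the third (Fb) in the bass, with the remaining tones above: Fb, Ab, C, Db.

Fb, Ab, C, Db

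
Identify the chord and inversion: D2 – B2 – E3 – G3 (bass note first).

The pitch classes D, B, E, G arrange in thirds as E–G–B–D: an E minor seventh chord.
The lowest note is D, the seventh of the chord, so this is third inversion (figured bass 4/2).

E minor seventh, third inversion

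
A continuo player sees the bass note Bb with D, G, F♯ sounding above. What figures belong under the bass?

6/5

The notes Bb, D, G, F# stack in thirds as G–Bb–D–F# — a G minor-major seventh chord. The bass Bb is the third, so this is first inversion: figured 6/5.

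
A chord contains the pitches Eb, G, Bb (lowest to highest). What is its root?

Eb

Reordering Eb, G, Bb into stacked thirds gives Eb–G–Bb; the bottom of that stack, Eb, is the root.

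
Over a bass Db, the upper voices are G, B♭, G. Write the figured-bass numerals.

6/4

The notes Db, G, Bb stack in thirds as G–Bb–Db — a G diminished triad. The bass Db is the fifth, so this is second inversion: figured 6/4.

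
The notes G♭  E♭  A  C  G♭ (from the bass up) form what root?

A

The distinct letter names are Gb, Eb, A, C. Arranged as a stack of thirds they read A–C–Eb–Gb, so A is the root (an A diminished seventh chord).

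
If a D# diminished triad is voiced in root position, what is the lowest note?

D#

The root of D# diminished (D#–F#–A) is D#; that is the bass in root position.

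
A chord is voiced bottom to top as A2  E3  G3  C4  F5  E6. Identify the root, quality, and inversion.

F major ninth, first inversion

Reducing to letter names: A, E, G, C, F. These stack in thirds as F–A–C–E–G — an F major ninth chord.
The lowest note is A, the third of the chord, so this is first inversion.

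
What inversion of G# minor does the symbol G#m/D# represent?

G#m/D# means G# minor with D# in the bass. D# is the fifth of G# minor (G#–B–D#), so this is second inversion.

second inversion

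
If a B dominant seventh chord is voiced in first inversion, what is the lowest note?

D#

B dominant seventh is B–D#–F#–A. First inversion places the third in the bass: D#.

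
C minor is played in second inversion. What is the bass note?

In second inversion the fifth is lowest. For C minor (C–Eb–G) that is G.

G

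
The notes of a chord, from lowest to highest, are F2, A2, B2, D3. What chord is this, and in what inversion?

The pitch classes F, A, B, D arrange in thirds as B–D–F–A: a B half-diminished seventh chord.
F is the fifth of B half-diminished seventh; fifth in the bass means second inversion (figured bass 4/3).

B half-diminished seventh, second inversion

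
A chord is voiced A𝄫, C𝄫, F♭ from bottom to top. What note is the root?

Fb

Abb, Cbb, Fb are the tones of an Fb diminished triad (Fb–Abb–Cbb), making Fb the root.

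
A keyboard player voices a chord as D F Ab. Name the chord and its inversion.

D diminished, root position

Reducing to letter names: D, F, Ab. These stack in thirds as D–F–Ab — a D diminished triad.
D is the root of D diminished; root in the bass means root position (figured bass 5/3).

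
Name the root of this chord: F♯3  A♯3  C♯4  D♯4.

D#

The distinct letter names are F#, A#, C#, D#. Arranged as a stack of thirds they read D#–F#–A#–C#, so D# is the root (a D# minor seventh chord).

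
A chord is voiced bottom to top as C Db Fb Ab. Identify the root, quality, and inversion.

Reducing to letter names: C, Db, Fb, Ab. These stack in thirds as Db–Fb–Ab–C — a Db minor-major seventh chord.
The lowest note is C, the seventh of the chord, so this is third inversion (figured bass 4/2).

Db minor-major seventh, third inversion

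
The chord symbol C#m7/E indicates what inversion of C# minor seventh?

first inversion

C#m7/E means C# minor seventh with E in the bass. E is the third of C# minor seventh (C#–E–G#–B), so this is first inversion.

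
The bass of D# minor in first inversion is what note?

D# minor is D#–F#–A#. First inversion places the third in the bass: F#.

F#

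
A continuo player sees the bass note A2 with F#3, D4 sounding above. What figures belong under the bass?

6/4

The notes A, F#, D stack in thirds as D–F#–A — a D major triad. The bass A is the fifth, so this is second inversion: figured 6/4.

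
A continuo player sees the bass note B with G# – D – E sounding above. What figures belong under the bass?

4/3

The notes B, G#, D, E stack in thirds as E–G#–B–D — an E dominant seventh chord. The bass B is the fifth, so this is second inversion: figured 4/3.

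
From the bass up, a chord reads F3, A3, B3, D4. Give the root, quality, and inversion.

B half-diminished seventh, second inversion

Reducing to letter names: F, A, B, D. These stack in thirds as B–D–F–A — a B half-diminished seventh chord.
F is the fifth of B half-diminished seventh; fifth in the bass means second inversion (figured bass 4/3).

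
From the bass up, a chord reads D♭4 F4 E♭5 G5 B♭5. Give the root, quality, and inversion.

The distinct note names are Db, F, Eb, G, Bb. Stacked in thirds they read Eb–G–Bb–Db–F, which is a dominant ninth chord on Eb.
With the seventh (Db) in the bass, the chord is in third inversion.

Eb dominant ninth, third inversion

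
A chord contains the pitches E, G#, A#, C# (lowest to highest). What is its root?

A#

Reordering E, G#, A#, C# into stacked thirds gives A#–C#–E–G#; the bottom of that stack, A#, is the root.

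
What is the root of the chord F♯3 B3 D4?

The distinct letter names are F#, B, D. Arranged as a stack of thirds they read B–D–F#, so B is the root (a B minor triad).

B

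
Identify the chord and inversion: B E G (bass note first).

The distinct note names are B, E, G. Stacked in thirds they read E–G–B, which is a minor triad on E.
With the fifth (B) in the bass, the chord is in second inversion (figured bass 6/4).

E minor, second inversion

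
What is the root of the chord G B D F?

G

G, B, D, F are the tones of a G dominant seventh chord (G–B–D–F), making G the root.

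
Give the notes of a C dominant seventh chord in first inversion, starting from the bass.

Spelling C dominant seventh: C–E–G–Bb. In first inversion the third is bass, giving E, G, Bb, C from the bottom.

E, G, Bb, C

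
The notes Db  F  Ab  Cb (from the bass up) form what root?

Db

The distinct letter names are Db, F, Ab, Cb. Arranged as a stack of thirds they read Db–F–Ab–Cb, so Db is the root (a Db dominant seventh chord).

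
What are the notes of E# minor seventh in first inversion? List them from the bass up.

G#, B#, D#, E#

Spelling E# minor seventh: E#–G#–B#–D#. In first inversion the third is bass, giving G#, B#, D#, E# from the bottom.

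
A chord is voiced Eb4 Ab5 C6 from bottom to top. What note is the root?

Ab

The distinct letter names are Eb, Ab, C. Arranged as a stack of thirds they read Ab–C–Eb, so Ab is the root (an Ab major triad).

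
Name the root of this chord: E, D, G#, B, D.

E

Reordering E, D, G#, B into stacked thirds gives E–G#–B–D; the bottom of that stack, E, is the root.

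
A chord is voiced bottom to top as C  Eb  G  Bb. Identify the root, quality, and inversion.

Reducing to letter names: C, Eb, G, Bb. These stack in thirds as C–Eb–G–Bb — a C minor seventh chord.
With the root (C) in the bass, the chord is in root position (figured bass 7).

C minor seventh, root position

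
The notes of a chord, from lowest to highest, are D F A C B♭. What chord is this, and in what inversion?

Bb major ninth, first inversion

The distinct note names are D, F, A, C, Bb. Stacked in thirds they read Bb–D–F–A–C, which is a major ninth chord on Bb.
With the third (D) in the bass, the chord is in first inversion.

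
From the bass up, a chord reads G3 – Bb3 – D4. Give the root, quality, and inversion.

G minor, root position

The distinct note names are G, Bb, D. Stacked in thirds they read G–Bb–D, which is a minor triad on G.
With the root (G) in the bass, the chord is in root position (figured bass 5/3).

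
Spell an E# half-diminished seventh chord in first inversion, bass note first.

Spelling E# half-diminished seventh: E#–G#–B–D#. In first inversion the third is bass, giving G#, B, D#, E# from the bottom.

G#, B, D#, E#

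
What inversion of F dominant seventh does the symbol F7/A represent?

first inversion

F7/A means F dominant seventh with A in the bass. A is the third of F dominant seventh (F–A–C–Eb), so this is first inversion.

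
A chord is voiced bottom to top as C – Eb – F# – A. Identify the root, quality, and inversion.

F# diminished seventh, second inversion

Reducing to letter names: C, Eb, F#, A. These stack in thirds as F#–A–C–Eb — an F# diminished seventh chord.
The lowest note is C, the fifth of the chord, so this is second inversion (figured bass 4/3).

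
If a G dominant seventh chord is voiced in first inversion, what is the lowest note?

B

In first inversion the third is lowest. For G dominant seventh (G–B–D–F) that is B.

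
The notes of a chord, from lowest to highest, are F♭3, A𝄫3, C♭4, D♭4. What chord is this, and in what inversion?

Db half-diminished seventh, first inversion

The distinct note names are Fb, Abb, Cb, Db. Stacked in thirds they read Db–Fb–Abb–Cb, which is a half-diminished seventh chord on Db.
With the third (Fb) in the bass, the chord is in first inversion (figured bass 6/5).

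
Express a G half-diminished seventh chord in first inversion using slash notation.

First inversion of G half-diminished seventh has the third (Bb) in the bass. As a slash chord: Gø7/Bb.

Gø7/Bb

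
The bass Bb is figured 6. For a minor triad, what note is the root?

The figures 6 mean the third of the chord is in the bass. If Bb is the third of a minor triad, the root is G (chord tones G–Bb–D).

G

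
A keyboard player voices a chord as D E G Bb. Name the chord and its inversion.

The pitch classes D, E, G, Bb arrange in thirds as E–G–Bb–D: an E half-diminished seventh chord.
The lowest note is D, the seventh of the chord, so this is third inversion (figured bass 4/2).

E half-diminished seventh, third inversion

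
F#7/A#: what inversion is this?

F#7/A# means F# dominant seventh with A# in the bass. A# is the third of F# dominant seventh (F#–A#–C#–E), so this is first inversion.

first inversion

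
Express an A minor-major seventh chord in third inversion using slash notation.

Third inversion of A minor-major seventh has the seventh (G#) in the bass. As a slash chord: Am(maj7)/G#.

Am(maj7)/G#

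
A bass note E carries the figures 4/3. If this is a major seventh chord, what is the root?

The figures 4/3 mean the fifth of the chord is in the bass. If E is the fifth of a major seventh chord, the root is A (chord tones A–C#–E–G#).

A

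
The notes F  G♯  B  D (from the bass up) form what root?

F, G#, B, D are the tones of a G# diminished seventh chord (G#–B–D–F), making G# the root.

G#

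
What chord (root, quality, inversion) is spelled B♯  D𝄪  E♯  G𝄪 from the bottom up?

E# major seventh, second inversion

The pitch classes B#, D##, E#, G## arrange in thirds as E#–G##–B#–D##: an E# major seventh chord.
With the fifth (B#) in the bass, the chord is in second inversion (figured bass 4/3).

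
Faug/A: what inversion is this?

Faug/A means F augmented with A in the bass. A is the third of F augmented (F–A–C#), so this is first inversion.

first inversion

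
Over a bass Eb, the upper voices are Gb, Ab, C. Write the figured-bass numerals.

4/3

The notes Eb, Gb, Ab, C stack in thirds as Ab–C–Eb–Gb — an Ab dominant seventh chord. The bass Eb is the fifth, so this is second inversion: figured 4/3.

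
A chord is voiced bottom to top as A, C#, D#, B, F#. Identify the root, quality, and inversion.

The distinct note names are A, C#, D#, B, F#. Stacked in thirds they read B–D#–F#–A–C#, which is a dominant ninth chord on B.
With the seventh (A) in the bass, the chord is in third inversion.

B dominant ninth, third inversion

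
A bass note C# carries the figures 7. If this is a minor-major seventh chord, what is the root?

The figures 7 mean the root of the chord is in the bass. If C# is the root of a minor-major seventh chord, the root is C# (chord tones C#–E–G#–B#).

C#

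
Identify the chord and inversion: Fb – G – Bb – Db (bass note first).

G diminished seventh, third inversion

Reducing to letter names: Fb, G, Bb, Db. These stack in thirds as G–Bb–Db–Fb — a G diminished seventh chord.
Fb is the seventh of G diminished seventh; seventh in the bass means third inversion (figured bass 4/2).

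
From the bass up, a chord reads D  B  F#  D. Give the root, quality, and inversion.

The distinct note names are D, B, F#. Stacked in thirds they read B–D–F#, which is a minor triad on B.
D is the third of B minor; third in the bass means first inversion (figured bass 6).

B minor, first inversion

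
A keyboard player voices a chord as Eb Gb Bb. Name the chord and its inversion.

Eb minor, root position

The distinct note names are Eb, Gb, Bb. Stacked in thirds they read Eb–Gb–Bb, which is a minor triad on Eb.
The lowest note is Eb, the root of the chord, so this is root position (figured bass 5/3).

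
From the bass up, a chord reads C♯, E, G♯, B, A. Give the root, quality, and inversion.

A major ninth, first inversion

Reducing to letter names: C#, E, G#, B, A. These stack in thirds as A–C#–E–G#–B — an A major ninth chord.
The lowest note is C#, the third of the chord, so this is first inversion.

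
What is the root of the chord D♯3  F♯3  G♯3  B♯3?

G#

The distinct letter names are D#, F#, G#, B#. Arranged as a stack of thirds they read G#–B#–D#–F#, so G# is the root (a G# dominant seventh chord).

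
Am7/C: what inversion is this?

first inversion

Am7/C means A minor seventh with C in the bass. C is the third of A minor seventh (A–C–E–G), so this is first inversion.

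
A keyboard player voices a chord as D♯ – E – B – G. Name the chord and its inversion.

The distinct note names are D#, E, B, G. Stacked in thirds they read E–G–B–D#, which is a minor-major seventh chord on E.
D# is the seventh of E minor-major seventh; seventh in the bass means third inversion (figured bass 4/2).

E minor-major seventh, third inversion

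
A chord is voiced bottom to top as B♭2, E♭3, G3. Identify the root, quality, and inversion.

Eb major, second inversion

Reducing to letter names: Bb, Eb, G. These stack in thirds as Eb–G–Bb — an Eb major triad.
Bb is the fifth of Eb major; fifth in the bass means second inversion (figured bass 6/4).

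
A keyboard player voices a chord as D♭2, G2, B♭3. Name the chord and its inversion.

G diminished, second inversion

The pitch classes Db, G, Bb arrange in thirds as G–Bb–Db: a G diminished triad.
The lowest note is Db, the fifth of the chord, so this is second inversion (figured bass 6/4).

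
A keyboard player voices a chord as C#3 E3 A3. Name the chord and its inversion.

Reducing to letter names: C#, E, A. These stack in thirds as A–C#–E — an A major triad.
The lowest note is C#, the third of the chord, so this is first inversion (figured bass 6).

A major, first inversion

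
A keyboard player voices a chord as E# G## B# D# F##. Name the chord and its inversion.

E# dominant ninth, root position

The pitch classes E#, G##, B#, D#, F## arrange in thirds as E#–G##–B#–D#–F##: an E# dominant ninth chord.
The lowest note is E#, the root of the chord, so this is root position.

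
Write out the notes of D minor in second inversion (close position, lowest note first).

Spelling D minor: D–F–A. In second inversion the fifth is bass, giving A, D, F from the bottom.

A, D, F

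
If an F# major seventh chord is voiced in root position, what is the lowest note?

F# major seventh is F#–A#–C#–E#. Root position places the root in the bass: F#.

F#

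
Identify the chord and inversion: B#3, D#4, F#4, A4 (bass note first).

The distinct note names are B#, D#, F#, A. Stacked in thirds they read B#–D#–F#–A, which is a diminished seventh chord on B#.
The lowest note is B#, the root of the chord, so this is root position (figured bass 7).

B# diminished seventh, root position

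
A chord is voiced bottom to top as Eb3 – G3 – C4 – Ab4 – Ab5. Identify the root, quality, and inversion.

The distinct note names are Eb, G, C, Ab. Stacked in thirds they read Ab–C–Eb–G, which is a major seventh chord on Ab.
With the fifth (Eb) in the bass, the chord is in second inversion (figured bass 4/3).

Ab major seventh, second inversion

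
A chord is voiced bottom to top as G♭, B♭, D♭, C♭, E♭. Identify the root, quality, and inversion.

The pitch classes Gb, Bb, Db, Cb, Eb arrange in thirds as Cb–Eb–Gb–Bb–Db: a Cb major ninth chord.
The lowest note is Gb, the fifth of the chord, so this is second inversion.

Cb major ninth, second inversion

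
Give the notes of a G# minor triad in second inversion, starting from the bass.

D#, G#, B

G# minor is G#–B–D#. Second inversion puts the fifth (D#) in the bass, with the remaining tones above: D#, G#, B.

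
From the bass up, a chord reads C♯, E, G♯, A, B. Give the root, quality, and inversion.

A major ninth, first inversion

The distinct note names are C#, E, G#, A, B. Stacked in thirds they read A–C#–E–G#–B, which is a major ninth chord on A.
With the third (C#) in the bass, the chord is in first inversion.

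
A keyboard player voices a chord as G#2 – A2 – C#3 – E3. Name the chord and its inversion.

A major seventh, third inversion

Reducing to letter names: G#, A, C#, E. These stack in thirds as A–C#–E–G# — an A major seventh chord.
With the seventh (G#) in the bass, the chord is in third inversion (figured bass 4/2).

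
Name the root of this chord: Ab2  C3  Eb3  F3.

Reordering Ab, C, Eb, F into stacked thirds gives F–Ab–C–Eb; the bottom of that stack, F, is the root.

F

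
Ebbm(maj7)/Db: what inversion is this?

third inversion

Ebbm(maj7)/Db means Ebb minor-major seventh with Db in the bass. Db is the seventh of Ebb minor-major seventh (Ebb–Gbb–Bbb–Db), so this is third inversion.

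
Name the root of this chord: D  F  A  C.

D

The distinct letter names are D, F, A, C. Arranged as a stack of thirds they read D–F–A–C, so D is the root (a D minor seventh chord).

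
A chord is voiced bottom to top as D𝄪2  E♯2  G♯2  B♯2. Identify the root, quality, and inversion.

E# minor-major seventh, third inversion

The pitch classes D##, E#, G#, B# arrange in thirds as E#–G#–B#–D##: an E# minor-major seventh chord.
D## is the seventh of E# minor-major seventh; seventh in the bass means third inversion (figured bass 4/2).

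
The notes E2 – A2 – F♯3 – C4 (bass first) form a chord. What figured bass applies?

4/2

The notes E, A, F#, C stack in thirds as F#–A–C–E — an F# half-diminished seventh chord. The bass E is the seventh, so this is third inversion: figured 4/2.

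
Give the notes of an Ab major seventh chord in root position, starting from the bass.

Ab, C, Eb, G

Spelling Ab major seventh: Ab–C–Eb–G. In root position the root is bass, giving Ab, C, Eb, G from the bottom.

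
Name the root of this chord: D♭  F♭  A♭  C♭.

Db

Reordering Db, Fb, Ab, Cb into stacked thirds gives Db–Fb–Ab–Cb; the bottom of that stack, Db, is the root.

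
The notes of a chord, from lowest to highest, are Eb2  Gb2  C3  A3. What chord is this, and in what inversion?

The pitch classes Eb, Gb, C, A arrange in thirds as A–C–Eb–Gb: an A diminished seventh chord.
With the fifth (Eb) in the bass, the chord is in second inversion (figured bass 4/3).

A diminished seventh, second inversion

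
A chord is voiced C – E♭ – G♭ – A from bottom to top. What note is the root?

C, Eb, Gb, A are the tones of an A diminished seventh chord (A–C–Eb–Gb), making A the root.

A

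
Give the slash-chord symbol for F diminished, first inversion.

Fdim/Ab

First inversion of F diminished has the third (Ab) in the bass. As a slash chord: Fdim/Ab.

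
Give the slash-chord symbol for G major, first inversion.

First inversion of G major has the third (B) in the bass. As a slash chord: Gmaj/B.

Gmaj/B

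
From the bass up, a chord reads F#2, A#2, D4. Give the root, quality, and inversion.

D augmented, first inversion

The pitch classes F#, A#, D arrange in thirds as D–F#–A#: a D augmented triad.
With the third (F#) in the bass, the chord is in first inversion (figured bass 6).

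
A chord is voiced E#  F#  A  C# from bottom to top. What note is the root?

F#

E#, F#, A, C# are the tones of an F# minor-major seventh chord (F#–A–C#–E#), making F# the root.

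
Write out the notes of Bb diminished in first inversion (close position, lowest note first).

Db, Fb, Bb

Bb diminished is Bb–Db–Fb. First inversion puts the third (Db) in the bass, with the remaining tones above: Db, Fb, Bb.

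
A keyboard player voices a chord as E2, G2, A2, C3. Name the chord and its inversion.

Reducing to letter names: E, G, A, C. These stack in thirds as A–C–E–G — an A minor seventh chord.
With the fifth (E) in the bass, the chord is in second inversion (figured bass 4/3).

A minor seventh, second inversion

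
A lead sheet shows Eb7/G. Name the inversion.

Eb7/G means Eb dominant seventh with G in the bass. G is the third of Eb dominant seventh (Eb–G–Bb–Db), so this is first inversion.

first inversion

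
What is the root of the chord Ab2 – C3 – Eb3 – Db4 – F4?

Db

Reordering Ab, C, Eb, Db, F into stacked thirds gives Db–F–Ab–C–Eb; the bottom of that stack, Db, is the root.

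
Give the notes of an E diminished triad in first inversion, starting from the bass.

G, Bb, E

E diminished is E–G–Bb. First inversion puts the third (G) in the bass, with the remaining tones above: G, Bb, E.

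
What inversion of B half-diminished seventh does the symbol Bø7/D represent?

first inversion

Bø7/D means B half-diminished seventh with D in the bass. D is the third of B half-diminished seventh (B–D–F–A), so this is first inversion.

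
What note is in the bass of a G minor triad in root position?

G

The root of G minor (G–Bb–D) is G; that is the bass in root position.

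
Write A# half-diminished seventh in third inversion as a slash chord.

Third inversion of A# half-diminished seventh has the seventh (G#) in the bass. As a slash chord: A#ø7/G#.

A#ø7/G#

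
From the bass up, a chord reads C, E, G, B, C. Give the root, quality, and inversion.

The pitch classes C, E, G, B arrange in thirds as C–E–G–B: a C major seventh chord.
C is the root of C major seventh; root in the bass means root position (figured bass 7).

C major seventh, root position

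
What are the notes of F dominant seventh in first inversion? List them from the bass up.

A, C, Eb, F

Spelling F dominant seventh: F–A–C–Eb. In first inversion the third is bass, giving A, C, Eb, F from the bottom.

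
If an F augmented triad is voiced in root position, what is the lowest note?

The root of F augmented (F–A–C#) is F; that is the bass in root position.

F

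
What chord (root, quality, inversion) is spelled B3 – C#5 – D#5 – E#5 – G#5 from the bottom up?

The pitch classes B, C#, D#, E#, G# arrange in thirds as C#–E#–G#–B–D#: a C# dominant ninth chord.
With the seventh (B) in the bass, the chord is in third inversion.

C# dominant ninth, third inversion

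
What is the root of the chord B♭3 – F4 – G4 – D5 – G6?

The distinct letter names are Bb, F, G, D. Arranged as a stack of thirds they read G–Bb–D–F, so G is the root (a G minor seventh chord).

G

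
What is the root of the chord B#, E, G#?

E

Reordering B#, E, G# into stacked thirds gives E–G#–B#; the bottom of that stack, E, is the root.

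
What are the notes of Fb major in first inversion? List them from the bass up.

Spelling Fb major: Fb–Ab–Cb. In first inversion the third is bass, giving Ab, Cb, Fb from the bottom.

Ab, Cb, Fb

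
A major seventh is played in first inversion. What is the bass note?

C#

The third of A major seventh (A–C#–E–G#) is C#; that is the bass in first inversion.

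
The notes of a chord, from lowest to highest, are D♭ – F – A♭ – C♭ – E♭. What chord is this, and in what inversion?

Db dominant ninth, root position

Reducing to letter names: Db, F, Ab, Cb, Eb. These stack in thirds as Db–F–Ab–Cb–Eb — a Db dominant ninth chord.
With the root (Db) in the bass, the chord is in root position.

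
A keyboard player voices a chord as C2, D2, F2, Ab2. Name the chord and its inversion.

Reducing to letter names: C, D, F, Ab. These stack in thirds as D–F–Ab–C — a D half-diminished seventh chord.
C is the seventh of D half-diminished seventh; seventh in the bass means third inversion (figured bass 4/2).

D half-diminished seventh, third inversion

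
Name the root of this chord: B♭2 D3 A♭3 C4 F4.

Bb

Reordering Bb, D, Ab, C, F into stacked thirds gives Bb–D–F–Ab–C; the bottom of that stack, Bb, is the root.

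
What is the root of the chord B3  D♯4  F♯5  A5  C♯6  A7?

B

Reordering B, D#, F#, A, C# into stacked thirds gives B–D#–F#–A–C#; the bottom of that stack, B, is the root.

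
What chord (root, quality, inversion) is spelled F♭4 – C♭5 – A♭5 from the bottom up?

The distinct note names are Fb, Cb, Ab. Stacked in thirds they read Fb–Ab–Cb, which is a major triad on Fb.
With the root (Fb) in the bass, the chord is in root position (figured bass 5/3).

Fb major, root position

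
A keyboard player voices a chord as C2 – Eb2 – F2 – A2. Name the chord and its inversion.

F dominant seventh, second inversion

The distinct note names are C, Eb, F, A. Stacked in thirds they read F–A–C–Eb, which is a dominant seventh chord on F.
With the fifth (C) in the bass, the chord is in second inversion (figured bass 4/3).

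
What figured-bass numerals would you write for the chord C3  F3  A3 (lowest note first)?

The notes C, F, A stack in thirds as F–A–C — an F major triad. The bass C is the fifth, so this is second inversion: figured 6/4.

6/4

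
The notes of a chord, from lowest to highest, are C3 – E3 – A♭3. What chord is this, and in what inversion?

Ab augmented, first inversion

The pitch classes C, E, Ab arrange in thirds as Ab–C–E: an Ab augmented triad.
With the third (C) in the bass, the chord is in first inversion (figured bass 6).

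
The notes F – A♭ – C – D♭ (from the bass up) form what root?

The distinct letter names are F, Ab, C, Db. Arranged as a stack of thirds they read Db–F–Ab–C, so Db is the root (a Db major seventh chord).

Db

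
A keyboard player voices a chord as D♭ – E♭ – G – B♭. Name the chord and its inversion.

Eb dominant seventh, third inversion

The distinct note names are Db, Eb, G, Bb. Stacked in thirds they read Eb–G–Bb–Db, which is a dominant seventh chord on Eb.
Db is the seventh of Eb dominant seventh; seventh in the bass means third inversion (figured bass 4/2).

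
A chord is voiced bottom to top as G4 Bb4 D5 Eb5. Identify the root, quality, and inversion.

Eb major seventh, first inversion

The distinct note names are G, Bb, D, Eb. Stacked in thirds they read Eb–G–Bb–D, which is a major seventh chord on Eb.
The lowest note is G, the third of the chord, so this is first inversion (figured bass 6/5).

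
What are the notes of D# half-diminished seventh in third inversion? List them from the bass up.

Spelling D# half-diminished seventh: D#–F#–A–C#. In third inversion the seventh is bass, giving C#, D#, F#, A from the bottom.

C#, D#, F#, A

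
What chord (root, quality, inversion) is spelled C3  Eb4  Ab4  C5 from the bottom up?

The pitch classes C, Eb, Ab arrange in thirds as Ab–C–Eb: an Ab major triad.
With the third (C) in the bass, the chord is in first inversion (figured bass 6).

Ab major, first inversion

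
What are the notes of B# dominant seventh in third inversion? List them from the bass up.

B# dominant seventh is B#–D##–F##–A#. Third inversion puts the seventh (A#) in the bass, with the remaining tones above: A#, B#, D##, F##.

A#, B#, D##, F##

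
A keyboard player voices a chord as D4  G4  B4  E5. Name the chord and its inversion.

E minor seventh, third inversion

The distinct note names are D, G, B, E. Stacked in thirds they read E–G–B–D, which is a minor seventh chord on E.
The lowest note is D, the seventh of the chord, so this is third inversion (figured bass 4/2).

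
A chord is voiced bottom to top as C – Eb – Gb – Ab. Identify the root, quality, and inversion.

The pitch classes C, Eb, Gb, Ab arrange in thirds as Ab–C–Eb–Gb: an Ab dominant seventh chord.
C is the third of Ab dominant seventh; third in the bass means first inversion (figured bass 6/5).

Ab dominant seventh, first inversion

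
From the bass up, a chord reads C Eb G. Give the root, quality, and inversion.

The pitch classes C, Eb, G arrange in thirds as C–Eb–G: a C minor triad.
The lowest note is C, the root of the chord, so this is root position (figured bass 5/3).

C minor, root position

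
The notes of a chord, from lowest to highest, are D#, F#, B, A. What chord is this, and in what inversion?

B dominant seventh, first inversion

The pitch classes D#, F#, B, A arrange in thirds as B–D#–F#–A: a B dominant seventh chord.
D# is the third of B dominant seventh; third in the bass means first inversion (figured bass 6/5).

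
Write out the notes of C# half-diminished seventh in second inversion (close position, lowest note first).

G, B, C#, E

C# half-diminished seventh is C#–E–G–B. Second inversion puts the fifth (G) in the bass, with the remaining tones above: G, B, C#, E.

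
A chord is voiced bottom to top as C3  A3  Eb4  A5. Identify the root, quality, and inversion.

The distinct note names are C, A, Eb. Stacked in thirds they read A–C–Eb, which is a diminished triad on A.
The lowest note is C, the third of the chord, so this is first inversion (figured bass 6).

A diminished, first inversion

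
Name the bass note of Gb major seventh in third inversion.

F

Gb major seventh is Gb–Bb–Db–F. Third inversion places the seventh in the bass: F.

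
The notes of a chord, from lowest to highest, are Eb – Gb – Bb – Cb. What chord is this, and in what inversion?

Cb major seventh, first inversion

The pitch classes Eb, Gb, Bb, Cb arrange in thirds as Cb–Eb–Gb–Bb: a Cb major seventh chord.
Eb is the third of Cb major seventh; third in the bass means first inversion (figured bass 6/5).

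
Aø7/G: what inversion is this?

Aø7/G means A half-diminished seventh with G in the bass. G is the seventh of A half-diminished seventh (A–C–Eb–G), so this is third inversion.

third inversion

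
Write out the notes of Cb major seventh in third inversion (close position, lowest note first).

Bb, Cb, Eb, Gb

Spelling Cb major seventh: Cb–Eb–Gb–Bb. In third inversion the seventh is bass, giving Bb, Cb, Eb, Gb from the bottom.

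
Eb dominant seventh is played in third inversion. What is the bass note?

Db

The seventh of Eb dominant seventh (Eb–G–Bb–Db) is Db; that is the bass in third inversion.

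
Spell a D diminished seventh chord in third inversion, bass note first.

Cb, D, F, Ab

D diminished seventh is D–F–Ab–Cb. Third inversion puts the seventh (Cb) in the bass, with the remaining tones above: Cb, D, F, Ab.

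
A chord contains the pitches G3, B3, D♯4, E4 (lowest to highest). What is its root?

Reordering G, B, D#, E into stacked thirds gives E–G–B–D#; the bottom of that stack, E, is the root.

E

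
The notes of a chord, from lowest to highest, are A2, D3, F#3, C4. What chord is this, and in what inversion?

The distinct note names are A, D, F#, C. Stacked in thirds they read D–F#–A–C, which is a dominant seventh chord on D.
With the fifth (A) in the bass, the chord is in second inversion (figured bass 4/3).

D dominant seventh, second inversion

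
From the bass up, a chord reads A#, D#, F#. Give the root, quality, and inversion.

D# minor, second inversion

The pitch classes A#, D#, F# arrange in thirds as D#–F#–A#: a D# minor triad.
The lowest note is A#, the fifth of the chord, so this is second inversion (figured bass 6/4).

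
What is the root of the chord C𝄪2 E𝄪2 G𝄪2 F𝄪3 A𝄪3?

F##

Reordering C##, E##, G##, F##, A## into stacked thirds gives F##–A##–C##–E##–G##; the bottom of that stack, F##, is the root.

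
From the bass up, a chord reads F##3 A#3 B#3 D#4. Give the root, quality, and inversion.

The pitch classes F##, A#, B#, D# arrange in thirds as B#–D#–F##–A#: a B# minor seventh chord.
With the fifth (F##) in the bass, the chord is in second inversion (figured bass 4/3).

B# minor seventh, second inversion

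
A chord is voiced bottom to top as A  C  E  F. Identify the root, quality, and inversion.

Reducing to letter names: A, C, E, F. These stack in thirds as F–A–C–E — an F major seventh chord.
With the third (A) in the bass, the chord is in first inversion (figured bass 6/5).

F major seventh, first inversion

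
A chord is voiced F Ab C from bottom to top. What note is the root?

F, Ab, C are the tones of an F minor triad (F–Ab–C), making F the root.

F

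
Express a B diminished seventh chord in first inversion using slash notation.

Bdim7/D

First inversion of B diminished seventh has the third (D) in the bass. As a slash chord: Bdim7/D.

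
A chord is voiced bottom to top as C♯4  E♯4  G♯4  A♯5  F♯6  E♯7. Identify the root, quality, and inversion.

F# major ninth, second inversion

Reducing to letter names: C#, E#, G#, A#, F#. These stack in thirds as F#–A#–C#–E#–G# — an F# major ninth chord.
C# is the fifth of F# major ninth; fifth in the bass means second inversion.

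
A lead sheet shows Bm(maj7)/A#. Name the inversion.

third inversion

Bm(maj7)/A# means B minor-major seventh with A# in the bass. A# is the seventh of B minor-major seventh (B–D–F#–A#), so this is third inversion.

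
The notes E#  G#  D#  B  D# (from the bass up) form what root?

The distinct letter names are E#, G#, D#, B. Arranged as a stack of thirds they read E#–G#–B–D#, so E# is the root (an E# half-diminished seventh chord).

E#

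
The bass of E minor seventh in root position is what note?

E minor seventh is E–G–B–D. Root position places the root in the bass: E.

E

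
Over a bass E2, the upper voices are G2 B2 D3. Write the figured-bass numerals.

The notes E, G, B, D stack in thirds as E–G–B–D — an E minor seventh chord. The bass E is the root, so this is root position: figured 7.

7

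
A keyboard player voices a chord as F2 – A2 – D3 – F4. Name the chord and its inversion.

The distinct note names are F, A, D. Stacked in thirds they read D–F–A, which is a minor triad on D.
F is the third of D minor; third in the bass means first inversion (figured bass 6).

D minor, first inversion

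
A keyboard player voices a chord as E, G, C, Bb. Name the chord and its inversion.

C dominant seventh, first inversion

The distinct note names are E, G, C, Bb. Stacked in thirds they read C–E–G–Bb, which is a dominant seventh chord on C.
E is the third of C dominant seventh; third in the bass means first inversion (figured bass 6/5).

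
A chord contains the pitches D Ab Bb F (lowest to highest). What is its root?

Bb

The distinct letter names are D, Ab, Bb, F. Arranged as a stack of thirds they read Bb–D–F–Ab, so Bb is the root (a Bb dominant seventh chord).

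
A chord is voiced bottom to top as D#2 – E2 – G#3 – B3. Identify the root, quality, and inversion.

E major seventh, third inversion

The distinct note names are D#, E, G#, B. Stacked in thirds they read E–G#–B–D#, which is a major seventh chord on E.
D# is the seventh of E major seventh; seventh in the bass means third inversion (figured bass 4/2).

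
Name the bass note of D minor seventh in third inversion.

C

The seventh of D minor seventh (D–F–A–C) is C; that is the bass in third inversion.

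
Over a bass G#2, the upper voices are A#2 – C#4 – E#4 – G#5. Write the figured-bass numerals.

4/2

The notes G#, A#, C#, E# stack in thirds as A#–C#–E#–G# — an A# minor seventh chord. The bass G# is the seventh, so this is third inversion: figured 4/2.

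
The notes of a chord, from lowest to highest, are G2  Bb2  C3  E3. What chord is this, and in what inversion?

C dominant seventh, second inversion

Reducing to letter names: G, Bb, C, E. These stack in thirds as C–E–G–Bb — a C dominant seventh chord.
G is the fifth of C dominant seventh; fifth in the bass means second inversion (figured bass 4/3).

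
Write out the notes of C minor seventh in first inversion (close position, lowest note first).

The chord tones are C–Eb–G–Bb. With the third (Eb) lowest for first inversion: Eb, G, Bb, C.

Eb, G, Bb, C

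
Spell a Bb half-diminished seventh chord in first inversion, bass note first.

Spelling Bb half-diminished seventh: Bb–Db–Fb–Ab. In first inversion the third is bass, giving Db, Fb, Ab, Bb from the bottom.

Db, Fb, Ab, Bb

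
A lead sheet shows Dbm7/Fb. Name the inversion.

first inversion

Dbm7/Fb means Db minor seventh with Fb in the bass. Fb is the third of Db minor seventh (Db–Fb–Ab–Cb), so this is first inversion.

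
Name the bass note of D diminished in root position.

D

In root position the root is lowest. For D diminished (D–F–Ab) that is D.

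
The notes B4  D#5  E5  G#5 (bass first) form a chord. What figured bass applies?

The notes B, D#, E, G# stack in thirds as E–G#–B–D# — an E major seventh chord. The bass B is the fifth, so this is second inversion: figured 4/3.

4/3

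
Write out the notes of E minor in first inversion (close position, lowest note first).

G, B, E

The chord tones are E–G–B. With the third (G) lowest for first inversion: G, B, E.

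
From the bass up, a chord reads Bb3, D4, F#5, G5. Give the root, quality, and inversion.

The distinct note names are Bb, D, F#, G. Stacked in thirds they read G–Bb–D–F#, which is a minor-major seventh chord on G.
With the third (Bb) in the bass, the chord is in first inversion (figured bass 6/5).

G minor-major seventh, first inversion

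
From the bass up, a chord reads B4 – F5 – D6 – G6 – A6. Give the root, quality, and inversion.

The distinct note names are B, F, D, G, A. Stacked in thirds they read G–B–D–F–A, which is a dominant ninth chord on G.
The lowest note is B, the third of the chord, so this is first inversion.

G dominant ninth, first inversion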